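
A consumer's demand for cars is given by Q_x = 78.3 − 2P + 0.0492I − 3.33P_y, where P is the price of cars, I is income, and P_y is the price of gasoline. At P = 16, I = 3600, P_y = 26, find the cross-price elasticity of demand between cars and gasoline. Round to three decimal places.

-0.633

Q_x = 78.3 − 2(16) + 0.0492(3600) − 3.33(26) = 78.3 − 32 + 177.12 − 86.58 = 136.84.
∂Q_x/∂P_y = −3.33, so E_xy = -3.33·(26/136.84) ≈ -0.633.
E_xy < 0: the goods are complements.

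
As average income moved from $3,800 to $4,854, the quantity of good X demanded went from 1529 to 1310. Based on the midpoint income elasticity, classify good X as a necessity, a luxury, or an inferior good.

%ΔQ = (1310 − 1529)/[(1529+1310)/2] = -219/1419.5 ≈ -0.1543.
%ΔM = (4,854 − 3,800)/[(3,800+4,854)/2] = 1054/4327 ≈ 0.2436.
E_I = %ΔQ/%ΔM ≈ -0.633.
E_I < 0: inferior good.

inferior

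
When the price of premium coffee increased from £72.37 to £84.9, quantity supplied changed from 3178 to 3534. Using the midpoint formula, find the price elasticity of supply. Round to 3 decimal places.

%Δq = (3534 − 3178)/[(3178 + 3534)/2] = 356/3356 ≈ 0.1061.
%Δp = (84.9 − 72.37)/[(72.37 + 84.9)/2] = 12.53/78.635 ≈ 0.1593.
Arc elasticity E = %Δq/%Δp ≈ 0.1061/0.1593 ≈ 0.666.
|E| < 1: supply is inelastic over this range.

0.666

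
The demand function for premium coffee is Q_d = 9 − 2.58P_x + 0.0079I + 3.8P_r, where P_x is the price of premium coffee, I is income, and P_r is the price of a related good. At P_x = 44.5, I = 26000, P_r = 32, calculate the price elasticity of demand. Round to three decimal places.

Substituting, Q_d = 9 − 2.58(44.5) + 0.0079(26000) + 3.8(32) = 9 − 114.81 + 205.4 + 121.6 = 221.19.
∂Q_d/∂P_x = −2.58, so E_p = (−2.58)·(44.5/221.19) ≈ -0.519.
|E_p| < 1: demand is inelastic.

-0.519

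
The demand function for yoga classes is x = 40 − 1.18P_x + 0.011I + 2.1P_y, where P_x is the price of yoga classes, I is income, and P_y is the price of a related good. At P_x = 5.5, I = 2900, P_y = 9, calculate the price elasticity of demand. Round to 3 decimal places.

-0.077

Substituting, x = 40 − 1.18(5.5) + 0.011(2900) + 2.1(9) = 40 − 6.49 + 31.9 + 18.9 = 84.31.
∂x/∂P_x = −1.18, so E_p = (−1.18)·(5.5/84.31) ≈ -0.077.
|E_p| < 1: demand is inelastic.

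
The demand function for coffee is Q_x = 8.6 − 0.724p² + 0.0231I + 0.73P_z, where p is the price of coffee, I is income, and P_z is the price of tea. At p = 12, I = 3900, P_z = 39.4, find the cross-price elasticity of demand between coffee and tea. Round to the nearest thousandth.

1.240

At the given point, Q_x = 8.6 − 0.724(12)² + 0.0231(3900) + 0.73(39.4) = 8.6 − 104.256 + 90.09 + 28.762 = 23.196.
∂Q_x/∂P_z = +0.73, so E_xy = 0.73·(39.4/23.196) ≈ 1.240.
E_xy > 0: the goods are substitutes.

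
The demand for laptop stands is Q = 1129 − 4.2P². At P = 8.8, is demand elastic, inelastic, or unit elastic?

At P = 8.8, Q = 803.752.
dQ/dP = −2·4.2·P = −73.92.
Point elasticity E = (dQ/dP)·(P/Q) = -73.92 × 8.8/803.752 ≈ -0.809.
|E| ≈ 0.809 < 1, so demand is inelastic.

inelastic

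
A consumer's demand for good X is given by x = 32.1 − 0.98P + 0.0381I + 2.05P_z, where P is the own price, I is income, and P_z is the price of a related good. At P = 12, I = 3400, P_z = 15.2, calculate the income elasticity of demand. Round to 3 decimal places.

0.716

First evaluate x: 32.1 − 0.98(12) + 0.0381(3400) + 2.05(15.2) = 32.1 − 11.76 + 129.54 + 31.16 = 181.04.
∂x/∂I = +0.0381, so E_I = 0.0381·(3400/181.04) ≈ 0.716.
E_I ∈ (0,1): normal good (necessity).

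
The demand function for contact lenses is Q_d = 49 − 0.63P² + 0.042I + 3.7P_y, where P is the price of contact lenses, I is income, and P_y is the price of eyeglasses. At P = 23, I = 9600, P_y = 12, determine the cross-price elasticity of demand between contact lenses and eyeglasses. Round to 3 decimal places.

Q_d = 49 − 0.63(23)² + 0.042(9600) + 3.7(12) = 49 − 333.27 + 403.2 + 44.4 = 163.33.
∂Q_d/∂P_y = +3.7, so E_xy = 3.7·(12/163.33) ≈ 0.272.
E_xy > 0: the goods are substitutes.

0.272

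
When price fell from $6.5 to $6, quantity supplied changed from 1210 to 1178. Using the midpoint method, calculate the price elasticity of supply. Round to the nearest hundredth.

0.34

%ΔQ = (1178 − 1210)/[(1210 + 1178)/2] = -32/1194 ≈ -0.0268.
%Δp = (6 − 6.5)/[(6.5 + 6)/2] = -0.5/6.25 ≈ -0.0800.
Arc elasticity E = %ΔQ/%Δp ≈ -0.0268/-0.0800 ≈ 0.34.
|E| < 1: supply is inelastic over this range.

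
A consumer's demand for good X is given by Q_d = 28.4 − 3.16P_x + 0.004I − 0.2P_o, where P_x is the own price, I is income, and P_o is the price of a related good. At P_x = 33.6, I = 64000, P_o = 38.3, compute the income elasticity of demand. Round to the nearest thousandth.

Q_d = 28.4 − 3.16(33.6) + 0.004(64000) − 0.2(38.3) = 28.4 − 106.176 + 256 − 7.66 = 170.564.
∂Q_d/∂I = +0.004, so E_I = 0.004·(64000/170.564) ≈ 1.501.
E_I > 1: normal good (luxury).

1.501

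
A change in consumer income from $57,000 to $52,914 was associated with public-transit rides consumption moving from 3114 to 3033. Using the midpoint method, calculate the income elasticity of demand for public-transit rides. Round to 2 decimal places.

0.35

%ΔQ = (3033 − 3114)/[(3114+3033)/2] = -81/3073.5 ≈ -0.0264.
%ΔI = (52,914 − 57,000)/[(57,000+52,914)/2] = -4086/54957 ≈ -0.0743.
E_I = %ΔQ/%ΔI ≈ 0.35.
E_I ∈ (0,1): normal good (necessity).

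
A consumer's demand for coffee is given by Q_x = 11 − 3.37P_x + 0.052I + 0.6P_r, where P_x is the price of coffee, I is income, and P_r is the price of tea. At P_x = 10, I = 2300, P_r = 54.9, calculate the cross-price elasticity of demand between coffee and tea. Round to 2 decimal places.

0.25

Substituting, Q_x = 11 − 3.37(10) + 0.052(2300) + 0.6(54.9) = 11 − 33.7 + 119.6 + 32.94 = 129.84.
∂Q_x/∂P_r = +0.6, so E_xy = 0.6·(54.9/129.84) ≈ 0.25.
E_xy > 0: the goods are substitutes.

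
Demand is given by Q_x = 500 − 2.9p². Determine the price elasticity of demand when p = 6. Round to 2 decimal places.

At p = 6, Q_x = 395.6.
dQ_x/dp = −2·2.9·p = −34.8.
Point elasticity E = (dQ_x/dp)·(p/Q_x) = -34.8 × 6/395.6 ≈ -0.53.
|E| < 1, so demand is inelastic at this price.

-0.53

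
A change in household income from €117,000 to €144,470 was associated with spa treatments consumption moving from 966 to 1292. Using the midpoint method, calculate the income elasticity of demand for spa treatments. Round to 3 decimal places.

1.374

%ΔQ = (1292 − 966)/[(966+1292)/2] = 326/1129 ≈ 0.2888.
%ΔI = (144,470 − 117,000)/[(117,000+144,470)/2] = 27470/130735 ≈ 0.2101.
E_I = %ΔQ/%ΔI ≈ 1.374.
E_I > 1: normal good (luxury).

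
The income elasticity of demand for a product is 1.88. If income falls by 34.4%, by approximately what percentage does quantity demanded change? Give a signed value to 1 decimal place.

%ΔQ ≈ E × %ΔI = (1.88) × (-34.4%) ≈ -64.7%.

-64.7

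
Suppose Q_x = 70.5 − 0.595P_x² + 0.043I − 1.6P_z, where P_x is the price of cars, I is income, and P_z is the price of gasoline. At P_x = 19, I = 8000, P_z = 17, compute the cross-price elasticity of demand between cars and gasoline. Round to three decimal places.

-0.158

Substituting, Q_x = 70.5 − 0.595(19)² + 0.043(8000) − 1.6(17) = 70.5 − 214.795 + 344 − 27.2 = 172.505.
∂Q_x/∂P_z = −1.6, so E_xy = -1.6·(17/172.505) ≈ -0.158.
E_xy < 0: the goods are complements.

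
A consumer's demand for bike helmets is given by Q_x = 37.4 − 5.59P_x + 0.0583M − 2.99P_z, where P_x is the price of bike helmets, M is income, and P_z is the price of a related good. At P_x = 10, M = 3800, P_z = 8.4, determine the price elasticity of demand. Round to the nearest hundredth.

Substituting, Q_x = 37.4 − 5.59(10) + 0.0583(3800) − 2.99(8.4) = 37.4 − 55.9 + 221.54 − 25.116 = 177.924.
∂Q_x/∂P_x = −5.59, so E_p = (−5.59)·(10/177.924) ≈ -0.31.
|E_p| < 1: demand is inelastic.

-0.31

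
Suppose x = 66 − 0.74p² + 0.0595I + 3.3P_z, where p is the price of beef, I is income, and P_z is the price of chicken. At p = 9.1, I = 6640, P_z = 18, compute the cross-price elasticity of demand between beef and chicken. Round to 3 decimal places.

0.129

Evaluating quantity at (p, I, P_z) gives x = 66 − 0.74(9.1)² + 0.0595(6640) + 3.3(18) = 66 − 61.2794 + 395.08 + 59.4 = 459.2006.
∂x/∂P_z = +3.3, so E_xy = 3.3·(18/459.2006) ≈ 0.129.
E_xy > 0: the goods are substitutes.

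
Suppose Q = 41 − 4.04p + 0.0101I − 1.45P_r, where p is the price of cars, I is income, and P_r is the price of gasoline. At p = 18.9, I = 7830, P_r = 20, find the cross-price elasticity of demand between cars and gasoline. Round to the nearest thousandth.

Evaluating quantity at (p, I, P_r) gives Q = 41 − 4.04(18.9) + 0.0101(7830) − 1.45(20) = 41 − 76.356 + 79.083 − 29 = 14.727.
∂Q/∂P_r = −1.45, so E_xy = -1.45·(20/14.727) ≈ -1.969.
E_xy < 0: the goods are complements.

-1.969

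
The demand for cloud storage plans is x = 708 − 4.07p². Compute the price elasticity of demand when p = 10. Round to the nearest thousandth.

-2.704

At p = 10, x = 301.
dx/dp = −2·4.07·p = −81.4.
Point elasticity E = (dx/dp)·(p/x) = -81.4 × 10/301 ≈ -2.704.
|E| > 1, so demand is elastic at this price.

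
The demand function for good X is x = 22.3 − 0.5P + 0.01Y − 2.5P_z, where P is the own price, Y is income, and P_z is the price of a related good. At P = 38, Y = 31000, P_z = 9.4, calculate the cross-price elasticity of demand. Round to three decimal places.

x = 22.3 − 0.5(38) + 0.01(31000) − 2.5(9.4) = 22.3 − 19 + 310 − 23.5 = 289.8.
∂x/∂P_z = −2.5, so E_xy = -2.5·(9.4/289.8) ≈ -0.081.
E_xy < 0: the goods are complements.

-0.081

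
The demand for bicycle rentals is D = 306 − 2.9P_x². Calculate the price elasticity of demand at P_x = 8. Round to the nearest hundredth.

-3.08

At P_x = 8, D = 120.4.
dD/dP_x = −2·2.9·P_x = −46.4.
Point elasticity E = (dD/dP_x)·(P_x/D) = -46.4 × 8/120.4 ≈ -3.08.
|E| > 1, so demand is elastic at this price.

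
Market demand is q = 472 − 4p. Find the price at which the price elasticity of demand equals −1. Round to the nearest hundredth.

59.00

For linear demand q = a − bp, E = −bp/(a − bp). |E| = 1 ⇒ bp = a − bp ⇒ p = a/(2b).
p = 472/(2·4) = 59.00.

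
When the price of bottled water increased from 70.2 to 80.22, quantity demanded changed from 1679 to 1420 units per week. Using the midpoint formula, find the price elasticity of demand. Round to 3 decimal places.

-1.255

%ΔQ = (1420 − 1679)/[(1679 + 1420)/2] = -259/1549.5 ≈ -0.1672.
%Δp = (80.22 − 70.2)/[(70.2 + 80.22)/2] = 10.02/75.21 ≈ 0.1332.
Arc elasticity E = %ΔQ/%Δp ≈ -0.1672/0.1332 ≈ -1.255.
|E| > 1: demand is elastic over this range.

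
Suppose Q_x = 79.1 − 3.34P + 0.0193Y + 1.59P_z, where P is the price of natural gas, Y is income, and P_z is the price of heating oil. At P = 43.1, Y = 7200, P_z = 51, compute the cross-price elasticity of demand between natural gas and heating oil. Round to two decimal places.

0.52

At the given point, Q_x = 79.1 − 3.34(43.1) + 0.0193(7200) + 1.59(51) = 79.1 − 143.954 + 138.96 + 81.09 = 155.196.
∂Q_x/∂P_z = +1.59, so E_xy = 1.59·(51/155.196) ≈ 0.52.
E_xy > 0: the goods are substitutes.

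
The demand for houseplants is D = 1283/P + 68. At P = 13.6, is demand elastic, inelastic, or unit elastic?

At P = 13.6, D = 162.3382.
dD/dP = −1283/P² = −6.9366.
Point elasticity E = (dD/dP)·(P/D) = -6.9366 × 13.6/162.3382 ≈ -0.581.
|E| ≈ 0.581 < 1, so demand is inelastic.

inelastic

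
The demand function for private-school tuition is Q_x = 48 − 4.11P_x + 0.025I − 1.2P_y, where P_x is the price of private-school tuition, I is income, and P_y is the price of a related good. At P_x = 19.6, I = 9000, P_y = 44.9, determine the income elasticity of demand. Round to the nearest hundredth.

Substituting, Q_x = 48 − 4.11(19.6) + 0.025(9000) − 1.2(44.9) = 48 − 80.556 + 225 − 53.88 = 138.564.
∂Q_x/∂I = +0.025, so E_I = 0.025·(9000/138.564) ≈ 1.62.
E_I > 1: normal good (luxury).

1.62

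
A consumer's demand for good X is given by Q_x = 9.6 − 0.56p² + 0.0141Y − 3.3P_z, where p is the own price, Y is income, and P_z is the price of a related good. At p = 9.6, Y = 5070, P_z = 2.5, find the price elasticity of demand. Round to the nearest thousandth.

-4.863

Q_x = 9.6 − 0.56(9.6)² + 0.0141(5070) − 3.3(2.5) = 9.6 − 51.6096 + 71.487 − 8.25 = 21.2274.
∂Q_x/∂p = −2·0.56·p = -10.752, so E_p = -10.752·(9.6/21.2274) ≈ -4.863.
|E_p| > 1: demand is elastic.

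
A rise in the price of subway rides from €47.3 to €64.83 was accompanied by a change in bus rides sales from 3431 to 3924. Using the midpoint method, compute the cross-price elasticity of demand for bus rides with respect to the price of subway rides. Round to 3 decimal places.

0.429

%ΔQ_x = (3924 − 3431)/[(3431+3924)/2] = 493/3677.5 ≈ 0.1341.
%ΔP_y = (64.83 − 47.3)/[(47.3+64.83)/2] ≈ 0.3127.
E_xy = 0.1341/0.3127 ≈ 0.429.
E_xy > 0, so bus rides and subway rides are substitutes.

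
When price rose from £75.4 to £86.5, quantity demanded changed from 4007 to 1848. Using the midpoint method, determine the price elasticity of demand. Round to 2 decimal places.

-5.38

%Δq = (1848 − 4007)/[(4007 + 1848)/2] = -2159/2927.5 ≈ -0.7375.
%Δp = (86.5 − 75.4)/[(75.4 + 86.5)/2] = 11.1/80.95 ≈ 0.1371.
Arc elasticity E = %Δq/%Δp ≈ -0.7375/0.1371 ≈ -5.38.
|E| > 1: demand is elastic over this range.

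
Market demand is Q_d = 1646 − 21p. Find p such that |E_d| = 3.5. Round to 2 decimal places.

Set −bp/(a − bp) = −3.5 ⇒ bp = 3.5(a − bp) ⇒ bp(1+3.5) = 3.5·a.
p = 3.5·1646/(21·4.5) ≈ 60.96.

60.96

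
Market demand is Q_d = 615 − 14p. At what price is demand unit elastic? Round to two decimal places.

For linear demand Q_d = a − bp, E = −bp/(a − bp). |E| = 1 ⇒ bp = a − bp ⇒ p = a/(2b).
p = 615/(2·14) ≈ 21.96.

21.96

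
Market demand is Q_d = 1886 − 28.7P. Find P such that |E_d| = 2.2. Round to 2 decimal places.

45.18

Set −bP/(a − bP) = −2.2 ⇒ bP = 2.2(a − bP) ⇒ bP(1+2.2) = 2.2·a.
P = 2.2·1886/(28.7·3.2) ≈ 45.18.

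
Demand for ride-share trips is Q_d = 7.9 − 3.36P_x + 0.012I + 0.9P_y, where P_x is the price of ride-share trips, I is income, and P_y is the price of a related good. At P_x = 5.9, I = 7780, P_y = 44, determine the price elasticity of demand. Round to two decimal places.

Evaluating quantity at (P_x, I, P_y) gives Q_d = 7.9 − 3.36(5.9) + 0.012(7780) + 0.9(44) = 7.9 − 19.824 + 93.36 + 39.6 = 121.036.
∂Q_d/∂P_x = −3.36, so E_p = (−3.36)·(5.9/121.036) ≈ -0.16.
|E_p| < 1: demand is inelastic.

-0.16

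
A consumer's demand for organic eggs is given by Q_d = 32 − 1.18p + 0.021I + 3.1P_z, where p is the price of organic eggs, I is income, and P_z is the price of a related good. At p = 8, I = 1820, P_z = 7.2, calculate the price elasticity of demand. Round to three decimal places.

At the given point, Q_d = 32 − 1.18(8) + 0.021(1820) + 3.1(7.2) = 32 − 9.44 + 38.22 + 22.32 = 83.1.
∂Q_d/∂p = −1.18, so E_p = (−1.18)·(8/83.1) ≈ -0.114.
|E_p| < 1: demand is inelastic.

-0.114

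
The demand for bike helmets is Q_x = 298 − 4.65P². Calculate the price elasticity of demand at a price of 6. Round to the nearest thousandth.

At P = 6, Q_x = 130.6.
dQ_x/dP = −2·4.65·P = −55.8.
Point elasticity E = (dQ_x/dP)·(P/Q_x) = -55.8 × 6/130.6 ≈ -2.564.
|E| > 1, so demand is elastic at this price.

-2.564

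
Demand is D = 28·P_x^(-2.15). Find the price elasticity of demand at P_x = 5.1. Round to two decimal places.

-2.15

For a Cobb–Douglas (constant-elasticity) form D = A·P_x^α·…, the elasticity with respect to P_x equals the exponent α at every point.
Here the exponent on P_x is -2.15, so the price elasticity of demand is -2.15.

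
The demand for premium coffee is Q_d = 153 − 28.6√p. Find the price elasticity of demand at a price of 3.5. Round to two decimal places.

-0.27

At p = 3.5, Q_d = 99.4943.
dQ_d/dp = −28.6/(2√p) = −28.6/(2·1.8708).
Point elasticity E = (dQ_d/dp)·(p/Q_d) = -7.6437 × 3.5/99.4943 ≈ -0.27.
|E| < 1, so demand is inelastic at this price.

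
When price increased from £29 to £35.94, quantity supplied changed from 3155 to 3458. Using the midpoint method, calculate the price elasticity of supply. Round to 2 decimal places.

%Δq = (3458 − 3155)/[(3155 + 3458)/2] = 303/3306.5 ≈ 0.0916.
%Δp = (35.94 − 29)/[(29 + 35.94)/2] = 6.94/32.47 ≈ 0.2137.
Arc elasticity E = %Δq/%Δp ≈ 0.0916/0.2137 ≈ 0.43.
|E| < 1: supply is inelastic over this range.

0.43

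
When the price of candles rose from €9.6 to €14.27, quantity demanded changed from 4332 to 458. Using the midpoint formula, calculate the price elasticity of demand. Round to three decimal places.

%ΔQ = (458 − 4332)/[(4332 + 458)/2] = -3874/2395 ≈ -1.6175.
%Δp = (14.27 − 9.6)/[(9.6 + 14.27)/2] = 4.67/11.935 ≈ 0.3913.
Arc elasticity E = %ΔQ/%Δp ≈ -1.6175/0.3913 ≈ -4.134.
|E| > 1: demand is elastic over this range.

-4.134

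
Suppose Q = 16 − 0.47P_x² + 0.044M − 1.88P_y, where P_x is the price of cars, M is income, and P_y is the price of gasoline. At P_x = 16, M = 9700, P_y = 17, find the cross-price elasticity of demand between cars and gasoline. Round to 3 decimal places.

-0.110

At the given point, Q = 16 − 0.47(16)² + 0.044(9700) − 1.88(17) = 16 − 120.32 + 426.8 − 31.96 = 290.52.
∂Q/∂P_y = −1.88, so E_xy = -1.88·(17/290.52) ≈ -0.110.
E_xy < 0: the goods are complements.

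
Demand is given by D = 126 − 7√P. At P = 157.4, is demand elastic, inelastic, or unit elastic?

At P = 157.4, D = 38.1786.
dD/dP = −7/(2√P) = −7/(2·12.5459).
Point elasticity E = (dD/dP)·(P/D) = -0.279 × 157.4/38.1786 ≈ -1.150.
|E| ≈ 1.150 > 1, so demand is elastic.

elastic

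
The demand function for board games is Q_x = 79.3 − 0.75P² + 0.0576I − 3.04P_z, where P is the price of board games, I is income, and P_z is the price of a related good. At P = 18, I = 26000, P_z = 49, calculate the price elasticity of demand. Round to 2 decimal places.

Evaluating quantity at (P, I, P_z) gives Q_x = 79.3 − 0.75(18)² + 0.0576(26000) − 3.04(49) = 79.3 − 243 + 1497.6 − 148.96 = 1184.94.
∂Q_x/∂P = −2·0.75·P = -27, so E_p = -27·(18/1184.94) ≈ -0.41.
|E_p| < 1: demand is inelastic.

-0.41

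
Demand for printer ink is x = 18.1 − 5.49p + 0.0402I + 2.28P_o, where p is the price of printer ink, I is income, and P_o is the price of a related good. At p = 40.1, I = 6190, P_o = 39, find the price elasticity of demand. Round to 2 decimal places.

Evaluating quantity at (p, I, P_o) gives x = 18.1 − 5.49(40.1) + 0.0402(6190) + 2.28(39) = 18.1 − 220.149 + 248.838 + 88.92 = 135.709.
∂x/∂p = −5.49, so E_p = (−5.49)·(40.1/135.709) ≈ -1.62.
|E_p| > 1: demand is elastic.

-1.62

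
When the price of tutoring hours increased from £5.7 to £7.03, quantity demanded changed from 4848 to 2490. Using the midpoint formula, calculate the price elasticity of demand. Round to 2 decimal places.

-3.08

%ΔQ = (2490 − 4848)/[(4848 + 2490)/2] = -2358/3669 ≈ -0.6427.
%Δp = (7.03 − 5.7)/[(5.7 + 7.03)/2] = 1.33/6.365 ≈ 0.2090.
Arc elasticity E = %ΔQ/%Δp ≈ -0.6427/0.2090 ≈ -3.08.
|E| > 1: demand is elastic over this range.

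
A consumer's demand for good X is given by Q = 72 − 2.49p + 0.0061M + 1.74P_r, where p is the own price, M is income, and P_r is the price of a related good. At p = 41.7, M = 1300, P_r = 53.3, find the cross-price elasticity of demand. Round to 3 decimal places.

Substituting, Q = 72 − 2.49(41.7) + 0.0061(1300) + 1.74(53.3) = 72 − 103.833 + 7.93 + 92.742 = 68.839.
∂Q/∂P_r = +1.74, so E_xy = 1.74·(53.3/68.839) ≈ 1.347.
E_xy > 0: the goods are substitutes.

1.347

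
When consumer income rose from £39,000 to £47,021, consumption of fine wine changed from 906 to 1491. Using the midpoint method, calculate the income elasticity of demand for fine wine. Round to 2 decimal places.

2.62

%ΔQ = (1491 − 906)/[(906+1491)/2] = 585/1198.5 ≈ 0.4881.
%ΔI = (47,021 − 39,000)/[(39,000+47,021)/2] = 8021/43010.5 ≈ 0.1865.
E_I = %ΔQ/%ΔI ≈ 2.62.
E_I > 1: normal good (luxury).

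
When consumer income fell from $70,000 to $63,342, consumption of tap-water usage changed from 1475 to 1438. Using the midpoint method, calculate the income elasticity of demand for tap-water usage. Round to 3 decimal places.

%ΔQ = (1438 − 1475)/[(1475+1438)/2] = -37/1456.5 ≈ -0.0254.
%ΔY = (63,342 − 70,000)/[(70,000+63,342)/2] = -6658/66671 ≈ -0.0999.
E_I = %ΔQ/%ΔY ≈ 0.254.
E_I ∈ (0,1): normal good (necessity).

0.254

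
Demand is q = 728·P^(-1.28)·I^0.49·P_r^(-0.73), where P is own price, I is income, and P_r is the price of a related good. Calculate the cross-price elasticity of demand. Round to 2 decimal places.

For a Cobb–Douglas (constant-elasticity) form q = A·P_r^α·…, the elasticity with respect to P_r equals the exponent α at every point.
Here the exponent on P_r is -0.73, so the cross-price elasticity of demand is -0.73.

-0.73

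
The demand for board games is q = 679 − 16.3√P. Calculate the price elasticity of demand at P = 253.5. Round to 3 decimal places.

-0.309

At P = 253.5, q = 419.4766.
dq/dP = −16.3/(2√P) = −16.3/(2·15.9217).
Point elasticity E = (dq/dP)·(P/q) = -0.5119 × 253.5/419.4766 ≈ -0.309.
|E| < 1, so demand is inelastic at this price.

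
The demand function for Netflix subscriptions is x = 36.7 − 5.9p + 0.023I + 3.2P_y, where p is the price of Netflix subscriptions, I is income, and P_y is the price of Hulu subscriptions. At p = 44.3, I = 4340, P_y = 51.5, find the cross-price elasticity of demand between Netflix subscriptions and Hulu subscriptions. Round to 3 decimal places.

Substituting, x = 36.7 − 5.9(44.3) + 0.023(4340) + 3.2(51.5) = 36.7 − 261.37 + 99.82 + 164.8 = 39.95.
∂x/∂P_y = +3.2, so E_xy = 3.2·(51.5/39.95) ≈ 4.125.
E_xy > 0: the goods are substitutes.

4.125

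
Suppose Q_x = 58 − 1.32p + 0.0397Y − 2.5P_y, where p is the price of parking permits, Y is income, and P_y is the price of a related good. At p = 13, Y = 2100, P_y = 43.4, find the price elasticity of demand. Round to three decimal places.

Substituting, Q_x = 58 − 1.32(13) + 0.0397(2100) − 2.5(43.4) = 58 − 17.16 + 83.37 − 108.5 = 15.71.
∂Q_x/∂p = −1.32, so E_p = (−1.32)·(13/15.71) ≈ -1.092.
|E_p| > 1: demand is elastic.

-1.092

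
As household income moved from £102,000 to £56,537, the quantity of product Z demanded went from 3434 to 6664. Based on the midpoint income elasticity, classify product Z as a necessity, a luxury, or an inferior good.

%ΔQ = (6664 − 3434)/[(3434+6664)/2] = 3230/5049 ≈ 0.6397.
%ΔM = (56,537 − 102,000)/[(102,000+56,537)/2] = -45463/79268.5 ≈ -0.5735.
E_I = %ΔQ/%ΔM ≈ -1.115.
E_I < 0: inferior good.

inferior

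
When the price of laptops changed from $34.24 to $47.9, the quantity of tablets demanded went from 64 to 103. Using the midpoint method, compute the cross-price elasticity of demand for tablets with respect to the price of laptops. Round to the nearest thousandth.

%ΔQ_x = (103 − 64)/[(64+103)/2] = 39/83.5 ≈ 0.4671.
%ΔP_y = (47.9 − 34.24)/[(34.24+47.9)/2] ≈ 0.3326.
E_xy = 0.4671/0.3326 ≈ 1.404.
E_xy > 0, so tablets and laptops are substitutes.

1.404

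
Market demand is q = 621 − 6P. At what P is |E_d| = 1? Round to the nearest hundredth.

51.75

For linear demand q = a − bP, E = −bP/(a − bP). |E| = 1 ⇒ bP = a − bP ⇒ P = a/(2b).
P = 621/(2·6) = 51.75.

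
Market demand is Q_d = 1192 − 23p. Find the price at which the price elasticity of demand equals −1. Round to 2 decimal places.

25.91

For linear demand Q_d = a − bp, E = −bp/(a − bp). |E| = 1 ⇒ bp = a − bp ⇒ p = a/(2b).
p = 1192/(2·23) ≈ 25.91.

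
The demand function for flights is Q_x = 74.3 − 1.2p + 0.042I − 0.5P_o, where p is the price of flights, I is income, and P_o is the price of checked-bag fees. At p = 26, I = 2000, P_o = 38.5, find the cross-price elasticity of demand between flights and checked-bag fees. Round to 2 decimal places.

-0.18

First evaluate Q_x: 74.3 − 1.2(26) + 0.042(2000) − 0.5(38.5) = 74.3 − 31.2 + 84 − 19.25 = 107.85.
∂Q_x/∂P_o = −0.5, so E_xy = -0.5·(38.5/107.85) ≈ -0.18.
E_xy < 0: the goods are complements.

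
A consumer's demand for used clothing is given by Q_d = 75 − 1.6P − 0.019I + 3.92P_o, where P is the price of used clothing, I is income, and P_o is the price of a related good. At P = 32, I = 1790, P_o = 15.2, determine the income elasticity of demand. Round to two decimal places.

-0.69

Substituting, Q_d = 75 − 1.6(32) − 0.019(1790) + 3.92(15.2) = 75 − 51.2 − 34.01 + 59.584 = 49.374.
∂Q_d/∂I = −0.019, so E_I = -0.019·(1790/49.374) ≈ -0.69.
E_I < 0: inferior good.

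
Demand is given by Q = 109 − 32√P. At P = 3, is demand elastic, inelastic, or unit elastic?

At P = 3, Q = 53.5744.
dQ/dP = −32/(2√P) = −32/(2·1.7321).
Point elasticity E = (dQ/dP)·(P/Q) = -9.2376 × 3/53.5744 ≈ -0.517.
|E| ≈ 0.517 < 1, so demand is inelastic.

inelastic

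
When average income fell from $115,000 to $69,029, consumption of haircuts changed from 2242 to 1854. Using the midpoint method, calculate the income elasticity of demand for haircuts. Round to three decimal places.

%ΔQ = (1854 − 2242)/[(2242+1854)/2] = -388/2048 ≈ -0.1895.
%ΔY = (69,029 − 115,000)/[(115,000+69,029)/2] = -45971/92014.5 ≈ -0.4996.
E_I = %ΔQ/%ΔY ≈ 0.379.
E_I ∈ (0,1): normal good (necessity).

0.379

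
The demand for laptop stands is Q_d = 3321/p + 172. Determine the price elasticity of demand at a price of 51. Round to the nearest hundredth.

At p = 51, Q_d = 237.1176.
dQ_d/dp = −3321/p² = −1.2768.
Point elasticity E = (dQ_d/dp)·(p/Q_d) = -1.2768 × 51/237.1176 ≈ -0.27.
|E| < 1, so demand is inelastic at this price.

-0.27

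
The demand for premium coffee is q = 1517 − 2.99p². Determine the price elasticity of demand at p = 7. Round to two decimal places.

-0.21

At p = 7, q = 1370.49.
dq/dp = −2·2.99·p = −41.86.
Point elasticity E = (dq/dp)·(p/q) = -41.86 × 7/1370.49 ≈ -0.21.
|E| < 1, so demand is inelastic at this price.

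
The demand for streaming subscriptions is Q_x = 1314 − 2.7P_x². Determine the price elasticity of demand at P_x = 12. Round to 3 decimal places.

At P_x = 12, Q_x = 925.2.
dQ_x/dP_x = −2·2.7·P_x = −64.8.
Point elasticity E = (dQ_x/dP_x)·(P_x/Q_x) = -64.8 × 12/925.2 ≈ -0.840.
|E| < 1, so demand is inelastic at this price.

-0.840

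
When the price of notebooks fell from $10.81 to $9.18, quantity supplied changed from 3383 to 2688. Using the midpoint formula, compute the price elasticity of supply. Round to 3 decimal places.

1.404

%ΔQ = (2688 − 3383)/[(3383 + 2688)/2] = -695/3035.5 ≈ -0.2290.
%Δp = (9.18 − 10.81)/[(10.81 + 9.18)/2] = -1.63/9.995 ≈ -0.1631.
Arc elasticity E = %ΔQ/%Δp ≈ -0.2290/-0.1631 ≈ 1.404.
|E| > 1: supply is elastic over this range.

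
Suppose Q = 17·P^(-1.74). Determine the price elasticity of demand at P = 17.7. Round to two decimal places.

-1.74

For a Cobb–Douglas (constant-elasticity) form Q = A·P^α·…, the elasticity with respect to P equals the exponent α at every point.
Here the exponent on P is -1.74, so the price elasticity of demand is -1.74.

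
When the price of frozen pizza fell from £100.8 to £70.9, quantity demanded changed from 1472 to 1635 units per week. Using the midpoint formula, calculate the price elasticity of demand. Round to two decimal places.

%Δq = (1635 − 1472)/[(1472 + 1635)/2] = 163/1553.5 ≈ 0.1049.
%Δp = (70.9 − 100.8)/[(100.8 + 70.9)/2] = -29.9/85.85 ≈ -0.3483.
Arc elasticity E = %Δq/%Δp ≈ 0.1049/-0.3483 ≈ -0.30.
|E| < 1: demand is inelastic over this range.

-0.30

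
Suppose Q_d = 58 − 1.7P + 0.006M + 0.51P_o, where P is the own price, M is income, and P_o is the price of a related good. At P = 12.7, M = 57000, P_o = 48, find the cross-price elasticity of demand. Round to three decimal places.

Substituting, Q_d = 58 − 1.7(12.7) + 0.006(57000) + 0.51(48) = 58 − 21.59 + 342 + 24.48 = 402.89.
∂Q_d/∂P_o = +0.51, so E_xy = 0.51·(48/402.89) ≈ 0.061.
E_xy > 0: the goods are substitutes.

0.061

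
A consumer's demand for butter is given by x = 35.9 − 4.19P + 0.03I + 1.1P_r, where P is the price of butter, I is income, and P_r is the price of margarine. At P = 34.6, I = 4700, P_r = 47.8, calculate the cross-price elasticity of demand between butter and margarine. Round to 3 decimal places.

Evaluating quantity at (P, I, P_r) gives x = 35.9 − 4.19(34.6) + 0.03(4700) + 1.1(47.8) = 35.9 − 144.974 + 141 + 52.58 = 84.506.
∂x/∂P_r = +1.1, so E_xy = 1.1·(47.8/84.506) ≈ 0.622.
E_xy > 0: the goods are substitutes.

0.622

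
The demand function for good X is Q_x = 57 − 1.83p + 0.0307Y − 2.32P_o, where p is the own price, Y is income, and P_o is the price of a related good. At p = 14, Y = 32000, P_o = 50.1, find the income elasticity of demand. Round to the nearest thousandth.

Substituting, Q_x = 57 − 1.83(14) + 0.0307(32000) − 2.32(50.1) = 57 − 25.62 + 982.4 − 116.232 = 897.548.
∂Q_x/∂Y = +0.0307, so E_I = 0.0307·(32000/897.548) ≈ 1.095.
E_I > 1: normal good (luxury).

1.095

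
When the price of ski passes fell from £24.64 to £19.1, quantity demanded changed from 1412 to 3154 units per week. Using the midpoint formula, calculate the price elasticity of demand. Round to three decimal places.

%Δq = (3154 − 1412)/[(1412 + 3154)/2] = 1742/2283 ≈ 0.7630.
%ΔP = (19.1 − 24.64)/[(24.64 + 19.1)/2] = -5.54/21.87 ≈ -0.2533.
Arc elasticity E = %Δq/%ΔP ≈ 0.7630/-0.2533 ≈ -3.012.
|E| > 1: demand is elastic over this range.

-3.012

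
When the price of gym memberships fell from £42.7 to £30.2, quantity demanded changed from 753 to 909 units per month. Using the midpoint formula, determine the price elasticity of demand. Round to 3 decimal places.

%ΔQ = (909 − 753)/[(753 + 909)/2] = 156/831 ≈ 0.1877.
%Δp = (30.2 − 42.7)/[(42.7 + 30.2)/2] = -12.5/36.45 ≈ -0.3429.
Arc elasticity E = %ΔQ/%Δp ≈ 0.1877/-0.3429 ≈ -0.547.
|E| < 1: demand is inelastic over this range.

-0.547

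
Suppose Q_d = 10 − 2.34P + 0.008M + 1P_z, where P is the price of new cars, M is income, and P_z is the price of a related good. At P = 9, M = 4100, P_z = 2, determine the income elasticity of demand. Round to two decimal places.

1.38

Evaluating quantity at (P, M, P_z) gives Q_d = 10 − 2.34(9) + 0.008(4100) + 1(2) = 10 − 21.06 + 32.8 + 2 = 23.74.
∂Q_d/∂M = +0.008, so E_I = 0.008·(4100/23.74) ≈ 1.38.
E_I > 1: normal good (luxury).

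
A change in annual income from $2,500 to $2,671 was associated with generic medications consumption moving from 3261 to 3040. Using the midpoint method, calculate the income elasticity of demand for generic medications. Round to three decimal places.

%ΔQ = (3040 − 3261)/[(3261+3040)/2] = -221/3150.5 ≈ -0.0701.
%ΔI = (2,671 − 2,500)/[(2,500+2,671)/2] = 171/2585.5 ≈ 0.0661.
E_I = %ΔQ/%ΔI ≈ -1.061.
E_I < 0: inferior good.

-1.061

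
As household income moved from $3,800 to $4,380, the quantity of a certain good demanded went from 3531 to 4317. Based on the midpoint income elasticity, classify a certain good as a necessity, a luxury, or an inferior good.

luxury

%ΔQ = (4317 − 3531)/[(3531+4317)/2] = 786/3924 ≈ 0.2003.
%ΔY = (4,380 − 3,800)/[(3,800+4,380)/2] = 580/4090 ≈ 0.1418.
E_I = %ΔQ/%ΔY ≈ 1.413.
E_I > 1: normal good (luxury).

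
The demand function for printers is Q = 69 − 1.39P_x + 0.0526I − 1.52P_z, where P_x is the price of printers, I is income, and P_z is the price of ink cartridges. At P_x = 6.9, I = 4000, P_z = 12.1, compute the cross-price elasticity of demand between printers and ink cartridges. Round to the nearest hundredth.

-0.07

Q = 69 − 1.39(6.9) + 0.0526(4000) − 1.52(12.1) = 69 − 9.591 + 210.4 − 18.392 = 251.417.
∂Q/∂P_z = −1.52, so E_xy = -1.52·(12.1/251.417) ≈ -0.07.
E_xy < 0: the goods are complements.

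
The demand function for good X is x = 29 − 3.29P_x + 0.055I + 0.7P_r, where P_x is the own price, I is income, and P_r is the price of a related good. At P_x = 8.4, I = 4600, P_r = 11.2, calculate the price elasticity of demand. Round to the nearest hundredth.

-0.11

At the given point, x = 29 − 3.29(8.4) + 0.055(4600) + 0.7(11.2) = 29 − 27.636 + 253 + 7.84 = 262.204.
∂x/∂P_x = −3.29, so E_p = (−3.29)·(8.4/262.204) ≈ -0.11.
|E_p| < 1: demand is inelastic.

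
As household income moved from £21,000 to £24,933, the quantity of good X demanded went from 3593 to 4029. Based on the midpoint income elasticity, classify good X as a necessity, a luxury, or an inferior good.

%ΔQ = (4029 − 3593)/[(3593+4029)/2] = 436/3811 ≈ 0.1144.
%ΔM = (24,933 − 21,000)/[(21,000+24,933)/2] = 3933/22966.5 ≈ 0.1712.
E_I = %ΔQ/%ΔM ≈ 0.668.
E_I ∈ (0,1): normal good (necessity).

necessity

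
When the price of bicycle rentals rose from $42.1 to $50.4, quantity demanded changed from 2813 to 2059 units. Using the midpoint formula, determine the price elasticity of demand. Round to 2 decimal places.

-1.72

%ΔQ = (2059 − 2813)/[(2813 + 2059)/2] = -754/2436 ≈ -0.3095.
%Δp = (50.4 − 42.1)/[(42.1 + 50.4)/2] = 8.3/46.25 ≈ 0.1795.
Arc elasticity E = %ΔQ/%Δp ≈ -0.3095/0.1795 ≈ -1.72.
|E| > 1: demand is elastic over this range.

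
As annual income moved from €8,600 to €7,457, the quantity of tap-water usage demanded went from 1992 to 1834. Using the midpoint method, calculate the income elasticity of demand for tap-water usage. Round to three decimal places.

0.580

%ΔQ = (1834 − 1992)/[(1992+1834)/2] = -158/1913 ≈ -0.0826.
%ΔM = (7,457 − 8,600)/[(8,600+7,457)/2] = -1143/8028.5 ≈ -0.1424.
E_I = %ΔQ/%ΔM ≈ 0.580.
E_I ∈ (0,1): normal good (necessity).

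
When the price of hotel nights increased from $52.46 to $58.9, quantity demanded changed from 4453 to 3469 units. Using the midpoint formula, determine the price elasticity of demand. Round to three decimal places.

%ΔQ = (3469 − 4453)/[(4453 + 3469)/2] = -984/3961 ≈ -0.2484.
%ΔP = (58.9 − 52.46)/[(52.46 + 58.9)/2] = 6.44/55.68 ≈ 0.1157.
Arc elasticity E = %ΔQ/%ΔP ≈ -0.2484/0.1157 ≈ -2.148.
|E| > 1: demand is elastic over this range.

-2.148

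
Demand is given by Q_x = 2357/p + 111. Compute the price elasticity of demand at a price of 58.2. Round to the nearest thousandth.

At p = 58.2, Q_x = 151.4983.
dQ_x/dp = −2357/p² = −0.6958.
Point elasticity E = (dQ_x/dp)·(p/Q_x) = -0.6958 × 58.2/151.4983 ≈ -0.267.
|E| < 1, so demand is inelastic at this price.

-0.267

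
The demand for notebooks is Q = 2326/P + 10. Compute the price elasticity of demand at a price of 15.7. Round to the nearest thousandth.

-0.937

At P = 15.7, Q = 158.1529.
dQ/dP = −2326/P² = −9.4365.
Point elasticity E = (dQ/dP)·(P/Q) = -9.4365 × 15.7/158.1529 ≈ -0.937.
|E| < 1, so demand is inelastic at this price.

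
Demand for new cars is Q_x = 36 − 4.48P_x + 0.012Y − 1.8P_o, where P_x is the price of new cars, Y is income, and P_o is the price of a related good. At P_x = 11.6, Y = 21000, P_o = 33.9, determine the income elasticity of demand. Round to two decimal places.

At the given point, Q_x = 36 − 4.48(11.6) + 0.012(21000) − 1.8(33.9) = 36 − 51.968 + 252 − 61.02 = 175.012.
∂Q_x/∂Y = +0.012, so E_I = 0.012·(21000/175.012) ≈ 1.44.
E_I > 1: normal good (luxury).

1.44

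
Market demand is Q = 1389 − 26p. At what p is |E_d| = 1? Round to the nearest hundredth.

26.71

For linear demand Q = a − bp, E = −bp/(a − bp). |E| = 1 ⇒ bp = a − bp ⇒ p = a/(2b).
p = 1389/(2·26) ≈ 26.71.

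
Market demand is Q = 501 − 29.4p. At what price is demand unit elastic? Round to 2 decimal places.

For linear demand Q = a − bp, E = −bp/(a − bp). |E| = 1 ⇒ bp = a − bp ⇒ p = a/(2b).
p = 501/(2·29.4) ≈ 8.52.

8.52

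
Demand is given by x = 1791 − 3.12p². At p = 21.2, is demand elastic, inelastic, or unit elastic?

At p = 21.2, x = 388.7472.
dx/dp = −2·3.12·p = −132.288.
Point elasticity E = (dx/dp)·(p/x) = -132.288 × 21.2/388.7472 ≈ -7.214.
|E| ≈ 7.214 > 1, so demand is elastic.

elastic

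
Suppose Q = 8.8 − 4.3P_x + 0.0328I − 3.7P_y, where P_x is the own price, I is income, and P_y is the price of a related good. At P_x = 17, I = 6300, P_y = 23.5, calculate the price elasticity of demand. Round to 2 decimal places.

At the given point, Q = 8.8 − 4.3(17) + 0.0328(6300) − 3.7(23.5) = 8.8 − 73.1 + 206.64 − 86.95 = 55.39.
∂Q/∂P_x = −4.3, so E_p = (−4.3)·(17/55.39) ≈ -1.32.
|E_p| > 1: demand is elastic.

-1.32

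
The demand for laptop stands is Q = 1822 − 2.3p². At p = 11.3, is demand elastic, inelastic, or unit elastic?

inelastic

At p = 11.3, Q = 1528.313.
dQ/dp = −2·2.3·p = −51.98.
Point elasticity E = (dQ/dp)·(p/Q) = -51.98 × 11.3/1528.313 ≈ -0.384.
|E| ≈ 0.384 < 1, so demand is inelastic.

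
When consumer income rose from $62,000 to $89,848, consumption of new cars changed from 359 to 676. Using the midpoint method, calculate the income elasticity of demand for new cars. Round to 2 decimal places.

1.67

%ΔQ = (676 − 359)/[(359+676)/2] = 317/517.5 ≈ 0.6126.
%ΔI = (89,848 − 62,000)/[(62,000+89,848)/2] = 27848/75924 ≈ 0.3668.
E_I = %ΔQ/%ΔI ≈ 1.67.
E_I > 1: normal good (luxury).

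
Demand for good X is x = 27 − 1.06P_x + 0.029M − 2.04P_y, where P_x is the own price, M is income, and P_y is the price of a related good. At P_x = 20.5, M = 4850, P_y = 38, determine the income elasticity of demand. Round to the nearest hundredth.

2.06

First evaluate x: 27 − 1.06(20.5) + 0.029(4850) − 2.04(38) = 27 − 21.73 + 140.65 − 77.52 = 68.4.
∂x/∂M = +0.029, so E_I = 0.029·(4850/68.4) ≈ 2.06.
E_I > 1: normal good (luxury).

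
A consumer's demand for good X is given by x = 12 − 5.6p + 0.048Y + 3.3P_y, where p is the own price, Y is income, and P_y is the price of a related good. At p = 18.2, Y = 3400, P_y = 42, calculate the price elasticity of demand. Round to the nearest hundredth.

-0.48

x = 12 − 5.6(18.2) + 0.048(3400) + 3.3(42) = 12 − 101.92 + 163.2 + 138.6 = 211.88.
∂x/∂p = −5.6, so E_p = (−5.6)·(18.2/211.88) ≈ -0.48.
|E_p| < 1: demand is inelastic.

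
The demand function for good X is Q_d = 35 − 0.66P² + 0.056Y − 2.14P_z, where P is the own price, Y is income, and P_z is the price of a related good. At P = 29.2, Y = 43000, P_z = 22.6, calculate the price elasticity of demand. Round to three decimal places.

-0.614

Q_d = 35 − 0.66(29.2)² + 0.056(43000) − 2.14(22.6) = 35 − 562.7424 + 2408 − 48.364 = 1831.8936.
∂Q_d/∂P = −2·0.66·P = -38.544, so E_p = -38.544·(29.2/1831.8936) ≈ -0.614.
|E_p| < 1: demand is inelastic.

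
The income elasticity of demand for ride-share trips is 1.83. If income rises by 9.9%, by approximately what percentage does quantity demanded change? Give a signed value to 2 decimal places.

%ΔQ ≈ E × %ΔI = (1.83) × (9.9%) ≈ 18.12%.

18.12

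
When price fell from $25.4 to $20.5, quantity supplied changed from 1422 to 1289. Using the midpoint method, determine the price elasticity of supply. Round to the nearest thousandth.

0.460

%Δq = (1289 − 1422)/[(1422 + 1289)/2] = -133/1355.5 ≈ -0.0981.
%Δp = (20.5 − 25.4)/[(25.4 + 20.5)/2] = -4.9/22.95 ≈ -0.2135.
Arc elasticity E = %Δq/%Δp ≈ -0.0981/-0.2135 ≈ 0.460.
|E| < 1: supply is inelastic over this range.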